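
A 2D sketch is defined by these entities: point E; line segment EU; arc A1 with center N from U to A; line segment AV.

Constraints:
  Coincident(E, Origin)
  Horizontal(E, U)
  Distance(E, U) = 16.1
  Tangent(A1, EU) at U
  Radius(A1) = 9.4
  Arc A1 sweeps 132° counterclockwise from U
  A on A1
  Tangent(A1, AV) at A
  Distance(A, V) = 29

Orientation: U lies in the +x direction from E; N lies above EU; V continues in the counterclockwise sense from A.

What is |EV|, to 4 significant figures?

37.42

On A1, U sits at bearing -90° from N; a 132° counterclockwise sweep puts A at bearing 42°, so A = N + 9.4·(cos 42°, sin 42°) = (23.09, 15.69). The tangent condition forces NA to be normal to AV, so AV runs along (−sin 42°, cos 42°); with |AV| = 29.0, V = (3.681, 37.24). Then |EV| = |V − E| = 37.42.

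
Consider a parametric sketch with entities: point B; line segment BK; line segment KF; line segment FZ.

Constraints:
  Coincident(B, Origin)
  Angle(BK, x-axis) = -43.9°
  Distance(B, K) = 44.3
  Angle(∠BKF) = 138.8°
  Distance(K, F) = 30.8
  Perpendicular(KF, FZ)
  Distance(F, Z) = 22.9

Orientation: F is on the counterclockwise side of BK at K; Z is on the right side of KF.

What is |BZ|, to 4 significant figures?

82.61

∠BKF = 138.8°, so KF runs at -43.9° + (180° − 138.8°) = -2.700° from the x-axis; with |KF| = 30.8, F = K + 30.8·(cos -2.700°, sin -2.700°) = (62.69, -32.17). The perpendicularity gives FZ at right angles to KF; with |FZ| = 22.9 on the right of KF, Z = F + 22.9·(-0.04711, -0.9989) = (61.61, -55.04). Then |BZ| = |Z − B| = 82.61.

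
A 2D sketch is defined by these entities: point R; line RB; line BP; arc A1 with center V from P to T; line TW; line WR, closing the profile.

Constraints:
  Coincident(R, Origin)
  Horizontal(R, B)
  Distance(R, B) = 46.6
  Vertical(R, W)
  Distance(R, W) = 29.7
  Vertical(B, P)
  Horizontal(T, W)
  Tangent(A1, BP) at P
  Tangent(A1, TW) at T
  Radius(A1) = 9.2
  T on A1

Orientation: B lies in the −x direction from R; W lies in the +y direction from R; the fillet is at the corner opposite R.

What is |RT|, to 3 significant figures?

47.8

R is at the origin; R and B share the same y with |RB| = 46.6 and B on the −x side, so B = (-46.6, 0.00). R and W share the same x with |RW| = 29.7 and W on the +y side, so W = (0.00, 29.7). The virtual corner opposite R is at (-46.6, 29.7). A1 meets BP tangentially, so VP is at right angles to BP and since A1 is tangent to TW there, VT ⟂ TW, with radius 9.2, so the center V sits 9.2 in from both sides at V = (-37.4, 20.5). That places the tangent points at P = (-46.6, 20.5) on BP and T = (-37.4, 29.7) on TW. Then |RT| = |T − R| = 47.8.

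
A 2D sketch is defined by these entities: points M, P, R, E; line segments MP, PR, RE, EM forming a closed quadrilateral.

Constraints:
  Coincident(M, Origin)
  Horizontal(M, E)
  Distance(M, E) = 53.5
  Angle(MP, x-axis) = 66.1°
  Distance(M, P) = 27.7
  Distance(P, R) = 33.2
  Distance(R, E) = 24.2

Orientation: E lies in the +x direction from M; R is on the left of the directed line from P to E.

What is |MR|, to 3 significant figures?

49.6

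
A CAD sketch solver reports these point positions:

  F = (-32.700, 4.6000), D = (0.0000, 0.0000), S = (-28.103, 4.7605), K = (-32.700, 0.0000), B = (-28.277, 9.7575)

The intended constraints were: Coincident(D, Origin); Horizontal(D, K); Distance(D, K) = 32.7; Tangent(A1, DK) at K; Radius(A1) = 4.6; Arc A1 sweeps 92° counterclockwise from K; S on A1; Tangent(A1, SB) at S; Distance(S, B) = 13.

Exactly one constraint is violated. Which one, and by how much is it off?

Distance(S, B) = 13 — off by 8.00.

D = (0.00, 0.00) ✓; D.y = 0.00, K.y = 0.00 ✓; |DK| = 32.70 ✓; ∠(FK, KD) = 90.00° ✓; |FK| = 4.600 ✓; bearing(F→S) − bearing(F→K) = 92.00° ✓; |FS| = 4.600 ✓; ∠(FS, SB) = 90.01° ✓; |SB| = 5.000 ✗.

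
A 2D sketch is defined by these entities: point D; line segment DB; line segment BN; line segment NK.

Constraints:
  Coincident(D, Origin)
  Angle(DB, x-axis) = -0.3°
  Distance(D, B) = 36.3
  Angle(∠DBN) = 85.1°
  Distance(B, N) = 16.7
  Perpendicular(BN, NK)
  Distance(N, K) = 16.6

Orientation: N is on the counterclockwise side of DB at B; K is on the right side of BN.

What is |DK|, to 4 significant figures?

54.49

∠DBN = 85.1°, so BN runs at -0.3° + (180° − 85.1°) = 94.60° from the x-axis; with |BN| = 16.7, N = B + 16.7·(cos 94.60°, sin 94.60°) = (34.96, 16.46). The perpendicularity gives NK at right angles to BN; with |NK| = 16.6 on the right of BN, K = N + 16.6·(0.9968, 0.08020) = (51.51, 17.79). Then |DK| = |K − D| = 54.49.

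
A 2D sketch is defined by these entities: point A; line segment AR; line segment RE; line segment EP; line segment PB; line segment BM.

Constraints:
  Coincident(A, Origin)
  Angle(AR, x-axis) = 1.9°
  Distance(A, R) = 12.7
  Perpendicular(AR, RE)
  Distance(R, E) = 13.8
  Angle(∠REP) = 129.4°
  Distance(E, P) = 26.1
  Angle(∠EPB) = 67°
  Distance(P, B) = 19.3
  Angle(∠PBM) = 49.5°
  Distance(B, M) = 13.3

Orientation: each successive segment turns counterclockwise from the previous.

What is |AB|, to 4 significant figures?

17.53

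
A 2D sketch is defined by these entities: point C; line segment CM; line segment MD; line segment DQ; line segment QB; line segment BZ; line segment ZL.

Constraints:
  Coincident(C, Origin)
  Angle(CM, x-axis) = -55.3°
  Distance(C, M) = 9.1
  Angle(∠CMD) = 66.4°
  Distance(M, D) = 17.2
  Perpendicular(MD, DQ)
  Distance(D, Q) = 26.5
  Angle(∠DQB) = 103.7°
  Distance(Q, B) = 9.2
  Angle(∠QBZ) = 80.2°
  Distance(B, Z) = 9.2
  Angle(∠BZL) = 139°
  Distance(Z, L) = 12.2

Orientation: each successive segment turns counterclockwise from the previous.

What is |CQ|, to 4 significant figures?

22.66

∠CMD = 66.4° gives MD at 58.30° from the x-axis; with |MD| = 17.2, D = (14.22, 7.152). The perpendicularity gives DQ at right angles to MD, so DQ runs at 148.3°; with |DQ| = 26.5, Q = (-8.328, 21.08). Then |CQ| = |Q − C| = 22.66.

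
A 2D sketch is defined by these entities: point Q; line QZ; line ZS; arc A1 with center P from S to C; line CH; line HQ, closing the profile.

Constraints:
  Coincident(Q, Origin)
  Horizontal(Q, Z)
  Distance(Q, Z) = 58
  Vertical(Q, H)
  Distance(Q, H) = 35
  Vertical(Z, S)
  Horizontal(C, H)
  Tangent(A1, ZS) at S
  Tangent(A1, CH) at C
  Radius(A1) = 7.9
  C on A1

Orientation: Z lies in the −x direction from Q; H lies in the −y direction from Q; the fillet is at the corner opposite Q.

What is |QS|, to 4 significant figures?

64.02

Q is at the origin; Q and Z share the same y with |QZ| = 58.0 and Z on the −x side, so Z = (-58.00, 0.000). Q and H share the same x with |QH| = 35.0 and H on the −y side, so H = (0.000, -35.00). The virtual corner opposite Q is at (-58.00, -35.00). Tangency of A1 to ZS means the radius PS is perpendicular to ZS and since A1 is tangent to CH there, PC ⟂ CH, with radius 7.9, so the center P sits 7.9 in from both sides at P = (-50.10, -27.10). That places the tangent points at S = (-58.00, -27.10) on ZS and C = (-50.10, -35.00) on CH. Then |QS| = |S − Q| = 64.02.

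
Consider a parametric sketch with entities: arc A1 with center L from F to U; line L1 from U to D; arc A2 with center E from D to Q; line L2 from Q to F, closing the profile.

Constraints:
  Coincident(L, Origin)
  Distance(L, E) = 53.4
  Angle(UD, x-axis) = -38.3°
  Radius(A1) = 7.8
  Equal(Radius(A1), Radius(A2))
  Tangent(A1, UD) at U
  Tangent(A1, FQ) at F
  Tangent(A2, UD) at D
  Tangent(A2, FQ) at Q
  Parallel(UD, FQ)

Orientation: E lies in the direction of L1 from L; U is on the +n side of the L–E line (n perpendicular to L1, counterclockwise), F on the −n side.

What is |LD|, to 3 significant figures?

54.0

The slot axis is L1's direction at -38.3°, so u = (cos -38.3°, sin -38.3°) = (0.785, -0.620) and n = (−sin -38.3°, cos -38.3°) = (0.620, 0.785). L is at the origin and E lies 53.4 along u from L, so E = 53.4·u = (41.9, -33.1). Tangency of A1 to both parallel lines with radius 7.8 puts U and F at L ± 7.8·n: U = (4.83, 6.12), F = (-4.83, -6.12). Equal radii place D and Q the same way about E: D = E + 7.8·n = (46.7, -27.0), Q = E − 7.8·n = (37.1, -39.2). Then |LD| = |D − L| = 54.0.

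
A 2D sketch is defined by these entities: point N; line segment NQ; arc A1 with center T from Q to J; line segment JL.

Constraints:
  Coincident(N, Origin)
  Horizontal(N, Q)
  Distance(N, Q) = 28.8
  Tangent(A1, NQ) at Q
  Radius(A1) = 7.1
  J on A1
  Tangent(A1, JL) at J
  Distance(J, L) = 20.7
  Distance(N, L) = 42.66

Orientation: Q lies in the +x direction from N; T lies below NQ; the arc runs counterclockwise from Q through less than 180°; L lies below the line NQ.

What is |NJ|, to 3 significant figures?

24.6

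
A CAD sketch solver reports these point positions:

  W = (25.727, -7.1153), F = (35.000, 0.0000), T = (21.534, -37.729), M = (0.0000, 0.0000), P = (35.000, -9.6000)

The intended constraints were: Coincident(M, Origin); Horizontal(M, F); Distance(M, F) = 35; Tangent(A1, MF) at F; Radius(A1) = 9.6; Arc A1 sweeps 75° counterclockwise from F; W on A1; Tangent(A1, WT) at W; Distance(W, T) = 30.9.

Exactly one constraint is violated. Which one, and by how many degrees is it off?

Tangent(A1, WT) at W — off by 7.20°.

M = (0.00, 0.00) ✓; M.y = 0.00, F.y = 0.00 ✓; |MF| = 35.00 ✓; ∠(PF, FM) = 90.00° ✓; |PF| = 9.600 ✓; bearing(P→W) − bearing(P→F) = 75.00° ✓; |PW| = 9.600 ✓; ∠(PW, WT) = 82.80° ✗; |WT| = 30.90 ✓.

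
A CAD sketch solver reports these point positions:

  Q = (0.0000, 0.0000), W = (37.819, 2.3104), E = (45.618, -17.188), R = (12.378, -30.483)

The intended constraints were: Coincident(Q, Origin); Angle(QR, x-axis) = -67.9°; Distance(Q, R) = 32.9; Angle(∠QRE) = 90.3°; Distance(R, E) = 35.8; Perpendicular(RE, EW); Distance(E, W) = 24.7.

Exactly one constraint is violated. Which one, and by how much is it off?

Distance(E, W) = 24.7 — off by 3.70.

Q = (0.00, 0.00) ✓; QR at -67.90° ✓; |QR| = 32.90 ✓; ∠QRE = 90.30° ✓; |RE| = 35.80 ✓; ∠(RE, EW) = 90.00° ✓; |EW| = 21.00 ✗.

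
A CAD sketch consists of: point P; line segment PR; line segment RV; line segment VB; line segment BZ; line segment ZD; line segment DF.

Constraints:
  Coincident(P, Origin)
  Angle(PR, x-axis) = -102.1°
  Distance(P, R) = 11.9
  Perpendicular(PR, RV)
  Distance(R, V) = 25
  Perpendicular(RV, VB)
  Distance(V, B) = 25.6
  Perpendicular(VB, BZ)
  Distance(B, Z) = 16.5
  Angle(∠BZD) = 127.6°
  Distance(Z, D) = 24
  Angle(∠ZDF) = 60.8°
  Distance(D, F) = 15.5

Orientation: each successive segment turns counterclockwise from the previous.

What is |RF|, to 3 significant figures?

10.2

∠BZD = 127.6° gives ZD at -140° from the x-axis; with |ZD| = 24.0, D = (-7.12, -3.91). ∠ZDF = 60.8° gives DF at -20.5° from the x-axis; with |DF| = 15.5, F = (7.40, -9.34). Then |RF| = |F − R| = 10.2.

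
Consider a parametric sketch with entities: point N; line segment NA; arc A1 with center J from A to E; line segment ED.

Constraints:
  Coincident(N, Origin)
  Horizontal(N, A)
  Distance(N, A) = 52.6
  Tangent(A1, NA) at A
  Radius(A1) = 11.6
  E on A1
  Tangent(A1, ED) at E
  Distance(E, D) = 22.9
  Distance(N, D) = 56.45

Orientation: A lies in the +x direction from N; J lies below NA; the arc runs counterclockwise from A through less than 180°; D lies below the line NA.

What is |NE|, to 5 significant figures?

43.070

Checks: |NA| = 52.60 ✓; |JE| = 11.60 ✓; ∠(JE, ED) = 90.00° ✓; |ED| = 22.90 ✓; |ND| = 56.45 ✓.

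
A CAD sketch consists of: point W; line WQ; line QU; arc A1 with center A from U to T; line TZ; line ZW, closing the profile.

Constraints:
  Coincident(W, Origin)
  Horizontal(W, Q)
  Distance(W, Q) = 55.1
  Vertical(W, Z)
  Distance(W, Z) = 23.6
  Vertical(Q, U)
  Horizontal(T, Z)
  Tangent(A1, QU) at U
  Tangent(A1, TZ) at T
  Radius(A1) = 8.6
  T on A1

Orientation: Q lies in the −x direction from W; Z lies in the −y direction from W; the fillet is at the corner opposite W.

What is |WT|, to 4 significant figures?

52.15

W is at the origin; WQ is horizontal with |WQ| = 55.1 and Q on the −x side, so Q = (-55.10, 0.000). W and Z share the same x with |WZ| = 23.6 and Z on the −y side, so Z = (0.000, -23.60). The virtual corner opposite W is at (-55.10, -23.60). The tangent condition forces AU to be normal to QU and since A1 is tangent to TZ there, AT ⟂ TZ, with radius 8.6, so the center A sits 8.6 in from both sides at A = (-46.50, -15.00). That places the tangent points at U = (-55.10, -15.00) on QU and T = (-46.50, -23.60) on TZ. Then |WT| = |T − W| = 52.15.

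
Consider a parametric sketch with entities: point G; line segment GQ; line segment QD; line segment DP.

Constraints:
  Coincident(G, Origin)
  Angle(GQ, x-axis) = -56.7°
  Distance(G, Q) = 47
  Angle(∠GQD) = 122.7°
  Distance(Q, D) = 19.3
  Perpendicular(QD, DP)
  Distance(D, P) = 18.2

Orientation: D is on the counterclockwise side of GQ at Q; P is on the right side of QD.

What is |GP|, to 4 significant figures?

73.02

∠GQD = 122.7°, so QD runs at -56.7° + (180° − 122.7°) = 0.6000° from the x-axis; with |QD| = 19.3, D = Q + 19.3·(cos 0.6000°, sin 0.6000°) = (45.10, -39.08). QD ⟂ DP; with |DP| = 18.2 on the right of QD, P = D + 18.2·(0.01047, -0.9999) = (45.29, -57.28). Then |GP| = |P − G| = 73.02.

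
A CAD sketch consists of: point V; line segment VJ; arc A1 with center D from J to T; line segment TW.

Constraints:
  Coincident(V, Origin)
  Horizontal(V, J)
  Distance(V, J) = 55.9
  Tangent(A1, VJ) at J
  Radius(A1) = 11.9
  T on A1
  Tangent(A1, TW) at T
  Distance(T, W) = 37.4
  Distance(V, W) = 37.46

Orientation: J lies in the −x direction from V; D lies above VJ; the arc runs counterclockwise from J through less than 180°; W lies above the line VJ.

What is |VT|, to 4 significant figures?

47.44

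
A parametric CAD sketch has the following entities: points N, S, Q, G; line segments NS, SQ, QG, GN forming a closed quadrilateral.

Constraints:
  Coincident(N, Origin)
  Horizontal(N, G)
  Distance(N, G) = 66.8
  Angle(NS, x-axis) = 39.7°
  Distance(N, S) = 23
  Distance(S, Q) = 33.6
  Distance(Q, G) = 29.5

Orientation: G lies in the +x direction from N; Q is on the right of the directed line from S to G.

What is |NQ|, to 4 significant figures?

40.90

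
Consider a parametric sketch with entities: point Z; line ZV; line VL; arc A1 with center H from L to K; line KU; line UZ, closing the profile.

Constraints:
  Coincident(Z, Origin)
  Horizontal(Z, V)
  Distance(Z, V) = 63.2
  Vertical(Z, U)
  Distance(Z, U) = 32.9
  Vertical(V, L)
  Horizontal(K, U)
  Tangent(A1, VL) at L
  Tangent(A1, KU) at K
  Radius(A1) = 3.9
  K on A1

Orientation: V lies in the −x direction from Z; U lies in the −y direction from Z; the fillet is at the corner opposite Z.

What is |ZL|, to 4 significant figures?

69.54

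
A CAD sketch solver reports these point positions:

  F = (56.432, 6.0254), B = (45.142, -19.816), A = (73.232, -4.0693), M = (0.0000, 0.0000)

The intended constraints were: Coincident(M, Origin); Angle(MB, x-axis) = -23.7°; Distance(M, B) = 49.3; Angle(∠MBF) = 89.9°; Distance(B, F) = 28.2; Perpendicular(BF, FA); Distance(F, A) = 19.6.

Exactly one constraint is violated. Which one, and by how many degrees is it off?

Perpendicular(BF, FA) — off by 7.40°.

M = (0.00, 0.00) ✓; MB at -23.70° ✓; |MB| = 49.30 ✓; ∠MBF = 89.90° ✓; |BF| = 28.20 ✓; ∠(BF, FA) = 97.40° ✗; |FA| = 19.60 ✓.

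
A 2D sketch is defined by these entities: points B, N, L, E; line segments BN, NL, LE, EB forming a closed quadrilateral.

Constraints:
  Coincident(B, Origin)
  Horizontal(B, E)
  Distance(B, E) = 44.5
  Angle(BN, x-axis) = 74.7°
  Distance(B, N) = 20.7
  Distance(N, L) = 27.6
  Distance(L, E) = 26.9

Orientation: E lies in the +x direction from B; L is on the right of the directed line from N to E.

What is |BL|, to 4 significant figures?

18.58

Checks: |NL| = 27.60 ✓; |LE| = 26.90 ✓.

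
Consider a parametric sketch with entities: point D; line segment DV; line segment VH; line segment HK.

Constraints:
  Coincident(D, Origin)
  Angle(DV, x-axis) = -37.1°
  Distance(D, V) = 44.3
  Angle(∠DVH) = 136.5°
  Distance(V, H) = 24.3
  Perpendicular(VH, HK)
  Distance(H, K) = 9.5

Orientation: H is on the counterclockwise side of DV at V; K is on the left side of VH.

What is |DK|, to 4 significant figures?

60.21

∠DVH = 136.5°, so VH runs at -37.1° + (180° − 136.5°) = 6.400° from the x-axis; with |VH| = 24.3, H = V + 24.3·(cos 6.400°, sin 6.400°) = (59.48, -24.01). The perpendicularity gives HK at right angles to VH; with |HK| = 9.5 on the left of VH, K = H + 9.5·(-0.1115, 0.9938) = (58.42, -14.57). Then |DK| = |K − D| = 60.21.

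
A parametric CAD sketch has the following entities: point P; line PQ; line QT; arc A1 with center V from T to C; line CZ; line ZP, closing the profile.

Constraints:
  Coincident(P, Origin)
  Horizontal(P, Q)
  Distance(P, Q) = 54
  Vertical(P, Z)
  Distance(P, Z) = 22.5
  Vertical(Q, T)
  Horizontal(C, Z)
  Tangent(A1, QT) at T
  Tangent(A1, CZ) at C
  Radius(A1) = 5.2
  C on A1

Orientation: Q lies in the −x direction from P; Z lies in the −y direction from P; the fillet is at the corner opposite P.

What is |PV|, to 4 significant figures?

51.78

P is at the origin; P and Q share the same y with |PQ| = 54.0 and Q on the −x side, so Q = (-54.00, 0.000). PZ is vertical with |PZ| = 22.5 and Z on the −y side, so Z = (0.000, -22.50). The virtual corner opposite P is at (-54.00, -22.50). A1 meets QT tangentially, so VT is at right angles to QT and A1 meets CZ tangentially, so VC is at right angles to CZ, with radius 5.2, so the center V sits 5.2 in from both sides at V = (-48.80, -17.30). Then |PV| = |V − P| = 51.78.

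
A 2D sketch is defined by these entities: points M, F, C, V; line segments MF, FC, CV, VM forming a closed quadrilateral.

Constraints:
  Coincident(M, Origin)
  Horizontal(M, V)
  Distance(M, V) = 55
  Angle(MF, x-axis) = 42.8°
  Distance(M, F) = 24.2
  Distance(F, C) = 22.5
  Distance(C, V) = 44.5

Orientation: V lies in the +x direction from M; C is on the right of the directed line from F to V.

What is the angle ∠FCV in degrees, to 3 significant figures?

65.5°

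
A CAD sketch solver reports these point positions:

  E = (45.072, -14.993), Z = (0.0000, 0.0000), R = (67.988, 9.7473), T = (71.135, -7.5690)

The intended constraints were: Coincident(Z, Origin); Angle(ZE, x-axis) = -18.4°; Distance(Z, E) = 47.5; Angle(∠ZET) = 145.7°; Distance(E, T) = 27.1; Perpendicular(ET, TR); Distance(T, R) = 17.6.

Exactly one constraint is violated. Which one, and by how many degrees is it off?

Perpendicular(ET, TR) — off by 5.60°.

Z = (0.00, 0.00) ✓; ZE at -18.40° ✓; |ZE| = 47.50 ✓; ∠ZET = 145.7° ✓; |ET| = 27.10 ✓; ∠(ET, TR) = 84.40° ✗; |TR| = 17.60 ✓.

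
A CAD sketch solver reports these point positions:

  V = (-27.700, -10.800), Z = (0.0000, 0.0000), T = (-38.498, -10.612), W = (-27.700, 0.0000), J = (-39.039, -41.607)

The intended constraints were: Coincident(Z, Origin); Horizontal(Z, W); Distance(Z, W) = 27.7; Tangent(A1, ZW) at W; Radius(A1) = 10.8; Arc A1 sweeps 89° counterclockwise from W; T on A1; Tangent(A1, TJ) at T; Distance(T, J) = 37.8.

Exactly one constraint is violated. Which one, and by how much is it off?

Distance(T, J) = 37.8 — off by 6.80.

Z = (0.00, 0.00) ✓; Z.y = 0.00, W.y = 0.00 ✓; |ZW| = 27.70 ✓; ∠(VW, WZ) = 90.00° ✓; |VW| = 10.80 ✓; bearing(V→T) − bearing(V→W) = 89.00° ✓; |VT| = 10.80 ✓; ∠(VT, TJ) = 90.00° ✓; |TJ| = 31.00 ✗.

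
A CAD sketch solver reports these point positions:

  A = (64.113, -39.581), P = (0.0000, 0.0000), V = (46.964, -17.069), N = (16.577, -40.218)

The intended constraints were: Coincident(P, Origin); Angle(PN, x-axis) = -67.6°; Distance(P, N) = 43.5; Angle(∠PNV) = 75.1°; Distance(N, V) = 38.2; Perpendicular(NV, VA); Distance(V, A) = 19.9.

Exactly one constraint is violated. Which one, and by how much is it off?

Distance(V, A) = 19.9 — off by 8.40.

P = (0.00, 0.00) ✓; PN at -67.60° ✓; |PN| = 43.50 ✓; ∠PNV = 75.10° ✓; |NV| = 38.20 ✓; ∠(NV, VA) = 90.00° ✓; |VA| = 28.30 ✗.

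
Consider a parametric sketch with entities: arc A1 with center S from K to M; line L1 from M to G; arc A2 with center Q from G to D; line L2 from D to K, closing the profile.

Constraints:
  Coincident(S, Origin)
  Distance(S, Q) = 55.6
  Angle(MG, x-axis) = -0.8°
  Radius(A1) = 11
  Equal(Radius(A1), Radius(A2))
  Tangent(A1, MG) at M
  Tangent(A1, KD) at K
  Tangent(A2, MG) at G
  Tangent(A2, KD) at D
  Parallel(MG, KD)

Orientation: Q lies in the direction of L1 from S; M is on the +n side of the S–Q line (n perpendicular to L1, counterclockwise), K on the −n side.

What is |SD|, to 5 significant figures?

56.678

The slot axis is L1's direction at -0.8°, so u = (cos -0.8°, sin -0.8°) = (0.99990, -0.013962) and n = (−sin -0.8°, cos -0.8°) = (0.013962, 0.99990). S is at the origin and Q lies 55.6 along u from S, so Q = 55.6·u = (55.595, -0.77630). Tangency of A1 to both parallel lines with radius 11.0 puts M and K at S ± 11.0·n: M = (0.15358, 10.999), K = (-0.15358, -10.999). Equal radii place G and D the same way about Q: G = Q + 11.0·n = (55.748, 10.223), D = Q − 11.0·n = (55.441, -11.775). Then |SD| = |D − S| = 56.678.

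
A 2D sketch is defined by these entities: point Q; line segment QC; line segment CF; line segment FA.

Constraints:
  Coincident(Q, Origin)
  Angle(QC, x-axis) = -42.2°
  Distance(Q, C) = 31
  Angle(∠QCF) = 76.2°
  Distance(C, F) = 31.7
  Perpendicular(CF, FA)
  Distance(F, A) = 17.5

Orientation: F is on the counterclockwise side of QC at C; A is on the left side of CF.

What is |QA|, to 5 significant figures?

27.380

∠QCF = 76.2°, so CF runs at -42.2° + (180° − 76.2°) = 61.600° from the x-axis; with |CF| = 31.7, F = C + 31.7·(cos 61.600°, sin 61.600°) = (38.042, 7.0615). CF ⟂ FA; with |FA| = 17.5 on the left of CF, A = F + 17.5·(-0.87965, 0.47562) = (22.648, 15.385). Then |QA| = |A − Q| = 27.380.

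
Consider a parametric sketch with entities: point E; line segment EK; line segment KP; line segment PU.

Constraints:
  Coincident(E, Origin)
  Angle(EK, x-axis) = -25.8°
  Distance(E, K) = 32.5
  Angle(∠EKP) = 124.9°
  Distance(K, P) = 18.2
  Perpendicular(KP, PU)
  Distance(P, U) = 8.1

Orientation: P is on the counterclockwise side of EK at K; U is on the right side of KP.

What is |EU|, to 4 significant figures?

50.61

E is at the origin; EK runs at -25.8° with length 32.5, so K = 32.5·(cos -25.8°, sin -25.8°) = (29.26, -14.15). ∠EKP = 124.9°, so KP runs at -25.8° + (180° − 124.9°) = 29.30° from the x-axis; with |KP| = 18.2, P = K + 18.2·(cos 29.30°, sin 29.30°) = (45.13, -5.238). KP is perpendicular to PU; with |PU| = 8.1 on the right of KP, U = P + 8.1·(0.4894, -0.8721) = (49.10, -12.30). Then |EU| = |U − E| = 50.61.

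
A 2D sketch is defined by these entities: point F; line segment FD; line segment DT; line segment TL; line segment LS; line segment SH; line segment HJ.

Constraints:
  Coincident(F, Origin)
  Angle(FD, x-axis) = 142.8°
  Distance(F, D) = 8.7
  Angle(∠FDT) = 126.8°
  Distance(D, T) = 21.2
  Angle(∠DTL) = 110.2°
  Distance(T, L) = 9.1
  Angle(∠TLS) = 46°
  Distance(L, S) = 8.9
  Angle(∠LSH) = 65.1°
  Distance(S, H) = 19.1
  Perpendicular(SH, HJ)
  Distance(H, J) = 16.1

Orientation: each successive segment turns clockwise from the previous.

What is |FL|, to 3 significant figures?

29.6

F is at the origin; FD runs at 142.8° with length 8.7, so D = (-6.93, 5.26). ∠FDT = 126.8° gives DT at 89.6° from the x-axis; with |DT| = 21.2, T = (-6.78, 26.5). ∠DTL = 110.2° gives TL at 19.8° from the x-axis; with |TL| = 9.1, L = (1.78, 29.5). Then |FL| = |L − F| = 29.6.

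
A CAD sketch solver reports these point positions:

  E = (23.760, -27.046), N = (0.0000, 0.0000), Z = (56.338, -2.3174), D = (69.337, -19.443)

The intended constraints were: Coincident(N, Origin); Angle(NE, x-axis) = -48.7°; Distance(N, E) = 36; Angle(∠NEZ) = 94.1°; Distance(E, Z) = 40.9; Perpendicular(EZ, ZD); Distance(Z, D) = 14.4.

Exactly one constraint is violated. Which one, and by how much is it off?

Distance(Z, D) = 14.4 — off by 7.10.

N = (0.00, 0.00) ✓; NE at -48.70° ✓; |NE| = 36.00 ✓; ∠NEZ = 94.10° ✓; |EZ| = 40.90 ✓; ∠(EZ, ZD) = 90.00° ✓; |ZD| = 21.50 ✗.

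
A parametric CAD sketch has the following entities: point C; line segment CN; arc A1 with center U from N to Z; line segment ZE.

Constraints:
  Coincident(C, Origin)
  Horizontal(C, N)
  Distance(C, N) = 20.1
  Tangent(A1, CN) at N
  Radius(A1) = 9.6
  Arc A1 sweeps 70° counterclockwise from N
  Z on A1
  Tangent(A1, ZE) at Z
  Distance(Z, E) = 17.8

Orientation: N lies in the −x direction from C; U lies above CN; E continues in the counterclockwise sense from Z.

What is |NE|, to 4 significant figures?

27.55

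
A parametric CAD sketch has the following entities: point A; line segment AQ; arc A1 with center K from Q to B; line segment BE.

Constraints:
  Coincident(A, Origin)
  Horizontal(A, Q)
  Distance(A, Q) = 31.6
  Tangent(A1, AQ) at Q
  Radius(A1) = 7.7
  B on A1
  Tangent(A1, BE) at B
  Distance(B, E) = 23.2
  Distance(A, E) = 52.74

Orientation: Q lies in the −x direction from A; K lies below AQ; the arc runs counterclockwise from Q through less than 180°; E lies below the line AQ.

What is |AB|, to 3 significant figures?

39.6

Checks: |KB| = 7.700 ✓; ∠(KB, BE) = 90.00° ✓; |BE| = 23.20 ✓; |AE| = 52.74 ✓.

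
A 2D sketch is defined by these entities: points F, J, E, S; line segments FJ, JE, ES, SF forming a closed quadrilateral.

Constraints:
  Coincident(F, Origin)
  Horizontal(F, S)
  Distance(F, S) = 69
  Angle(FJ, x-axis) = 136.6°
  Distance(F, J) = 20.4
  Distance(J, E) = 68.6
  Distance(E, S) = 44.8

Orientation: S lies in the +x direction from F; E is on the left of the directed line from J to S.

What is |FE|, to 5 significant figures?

62.974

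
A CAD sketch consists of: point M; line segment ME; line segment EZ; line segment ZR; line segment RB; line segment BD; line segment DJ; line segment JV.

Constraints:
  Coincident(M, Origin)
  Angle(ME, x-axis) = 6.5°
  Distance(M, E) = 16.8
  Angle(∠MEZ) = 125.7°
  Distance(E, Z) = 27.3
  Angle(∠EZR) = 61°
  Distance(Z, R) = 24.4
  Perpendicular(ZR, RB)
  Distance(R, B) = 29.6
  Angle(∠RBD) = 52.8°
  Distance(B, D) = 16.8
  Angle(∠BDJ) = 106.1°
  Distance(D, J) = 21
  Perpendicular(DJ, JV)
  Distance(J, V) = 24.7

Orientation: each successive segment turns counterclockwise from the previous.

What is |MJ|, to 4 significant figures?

28.35

∠RBD = 52.8° gives BD at 37.00° from the x-axis; with |BD| = 16.8, D = (18.92, 6.328). ∠BDJ = 106.1° gives DJ at 110.9° from the x-axis; with |DJ| = 21.0, J = (11.43, 25.95). Then |MJ| = |J − M| = 28.35.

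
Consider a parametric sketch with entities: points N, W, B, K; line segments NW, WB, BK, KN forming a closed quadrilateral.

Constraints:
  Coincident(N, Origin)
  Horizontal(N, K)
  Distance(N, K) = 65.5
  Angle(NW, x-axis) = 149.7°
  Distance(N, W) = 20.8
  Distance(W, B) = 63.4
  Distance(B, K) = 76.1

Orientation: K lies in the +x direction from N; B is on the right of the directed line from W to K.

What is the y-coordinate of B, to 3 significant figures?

-48.0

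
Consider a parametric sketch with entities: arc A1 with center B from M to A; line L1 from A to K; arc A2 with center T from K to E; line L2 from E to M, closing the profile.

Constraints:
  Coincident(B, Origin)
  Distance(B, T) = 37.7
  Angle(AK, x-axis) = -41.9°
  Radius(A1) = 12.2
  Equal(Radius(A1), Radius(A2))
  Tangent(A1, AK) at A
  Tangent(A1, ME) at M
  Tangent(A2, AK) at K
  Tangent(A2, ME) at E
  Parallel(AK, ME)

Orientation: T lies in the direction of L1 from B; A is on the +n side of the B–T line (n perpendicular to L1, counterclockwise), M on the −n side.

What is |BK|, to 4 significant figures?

39.62

The slot axis is L1's direction at -41.9°, so u = (cos -41.9°, sin -41.9°) = (0.7443, -0.6678) and n = (−sin -41.9°, cos -41.9°) = (0.6678, 0.7443). B is at the origin and T lies 37.7 along u from B, so T = 37.7·u = (28.06, -25.18). Tangency of A1 to both parallel lines with radius 12.2 puts A and M at B ± 12.2·n: A = (8.148, 9.081), M = (-8.148, -9.081). Equal radii place K and E the same way about T: K = T + 12.2·n = (36.21, -16.10), E = T − 12.2·n = (19.91, -34.26). Then |BK| = |K − B| = 39.62.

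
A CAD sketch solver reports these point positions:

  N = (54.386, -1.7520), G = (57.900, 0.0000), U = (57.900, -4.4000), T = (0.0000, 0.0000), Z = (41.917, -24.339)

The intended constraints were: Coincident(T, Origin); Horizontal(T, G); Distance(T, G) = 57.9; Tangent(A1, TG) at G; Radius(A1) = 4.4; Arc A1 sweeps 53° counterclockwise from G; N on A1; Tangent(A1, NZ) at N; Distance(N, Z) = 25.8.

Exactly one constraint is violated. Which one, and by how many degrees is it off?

Tangent(A1, NZ) at N — off by 8.10°.

T = (0.00, 0.00) ✓; T.y = 0.00, G.y = 0.00 ✓; |TG| = 57.90 ✓; ∠(UG, GT) = 90.00° ✓; |UG| = 4.400 ✓; bearing(U→N) − bearing(U→G) = 53.00° ✓; |UN| = 4.400 ✓; ∠(UN, NZ) = 81.90° ✗; |NZ| = 25.80 ✓.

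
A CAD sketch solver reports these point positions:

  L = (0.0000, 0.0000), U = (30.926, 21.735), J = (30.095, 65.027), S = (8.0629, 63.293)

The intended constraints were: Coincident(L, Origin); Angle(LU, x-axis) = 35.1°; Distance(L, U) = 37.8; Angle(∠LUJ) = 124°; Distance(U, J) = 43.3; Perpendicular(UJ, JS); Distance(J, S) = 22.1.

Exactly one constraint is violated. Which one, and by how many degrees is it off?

Perpendicular(UJ, JS) — off by 3.40°.

L = (0.00, 0.00) ✓; LU at 35.10° ✓; |LU| = 37.80 ✓; ∠LUJ = 124.0° ✓; |UJ| = 43.30 ✓; ∠(UJ, JS) = 93.40° ✗; |JS| = 22.10 ✓.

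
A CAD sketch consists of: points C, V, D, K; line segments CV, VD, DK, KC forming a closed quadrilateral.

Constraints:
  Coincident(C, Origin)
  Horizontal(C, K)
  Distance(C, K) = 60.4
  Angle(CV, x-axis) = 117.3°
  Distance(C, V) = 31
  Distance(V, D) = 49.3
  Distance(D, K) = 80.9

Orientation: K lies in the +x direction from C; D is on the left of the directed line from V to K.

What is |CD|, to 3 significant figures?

68.8

C is at the origin; CK is horizontal with |CK| = 60.4 and K in +x, so K = (60.4, 0). CV runs at 117.3° with |CV| = 31.0, so V = (-14.2, 27.5). D is determined by |VD| = 49.3 and |DK| = 80.9 together: it lies at the intersection of circle(V, 49.3) and circle(K, 80.9). With |VK| = 79.5, the foot of the radical line on VK is 13.9 from V and the perpendicular offset is √(49.3² − 13.9²) = 47.3. Taking the left-of-VK solution: D = (15.2, 67.1).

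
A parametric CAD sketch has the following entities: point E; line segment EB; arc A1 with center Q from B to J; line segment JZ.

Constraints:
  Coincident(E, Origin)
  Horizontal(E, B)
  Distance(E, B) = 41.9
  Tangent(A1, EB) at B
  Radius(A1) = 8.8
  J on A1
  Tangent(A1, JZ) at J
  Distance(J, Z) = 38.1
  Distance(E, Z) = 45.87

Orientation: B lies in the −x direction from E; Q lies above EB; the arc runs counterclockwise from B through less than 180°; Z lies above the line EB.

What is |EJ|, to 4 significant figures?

34.15

Checks: |QJ| = 8.800 ✓; ∠(QJ, JZ) = 90.00° ✓; |JZ| = 38.10 ✓; |EZ| = 45.87 ✓.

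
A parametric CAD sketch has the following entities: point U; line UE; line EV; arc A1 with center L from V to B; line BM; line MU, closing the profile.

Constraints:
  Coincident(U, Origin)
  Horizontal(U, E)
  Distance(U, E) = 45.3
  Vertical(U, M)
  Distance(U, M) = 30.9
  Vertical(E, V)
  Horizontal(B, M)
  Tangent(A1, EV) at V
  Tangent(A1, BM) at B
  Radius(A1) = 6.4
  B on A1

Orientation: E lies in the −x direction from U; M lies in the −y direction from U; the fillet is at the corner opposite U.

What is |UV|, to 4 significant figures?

51.50

The virtual corner opposite U is at (-45.30, -30.90). Since A1 is tangent to EV there, LV ⟂ EV and since A1 is tangent to BM there, LB ⟂ BM, with radius 6.4, so the center L sits 6.4 in from both sides at L = (-38.90, -24.50). That places the tangent points at V = (-45.30, -24.50) on EV and B = (-38.90, -30.90) on BM. Then |UV| = |V − U| = 51.50.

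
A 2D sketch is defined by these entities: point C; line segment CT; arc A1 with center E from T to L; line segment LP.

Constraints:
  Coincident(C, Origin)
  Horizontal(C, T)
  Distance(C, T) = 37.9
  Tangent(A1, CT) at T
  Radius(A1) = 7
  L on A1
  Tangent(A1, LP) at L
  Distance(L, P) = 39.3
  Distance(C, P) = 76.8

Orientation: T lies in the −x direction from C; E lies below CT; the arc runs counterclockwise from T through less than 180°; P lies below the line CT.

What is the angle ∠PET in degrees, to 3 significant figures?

124°

C is at the origin; CT is horizontal with |CT| = 37.9 and T on the −x side, so T = (-37.9, 0.00). Since A1 is tangent to CT there, ET ⟂ CT, so E = T + (0, -7) = (-37.9, -7.00). Since EL ⟂ LP (tangency), |EP| = √(7.0² + 39.3²) = 39.9 regardless of where L sits on A1. So P lies on both circle(C, 76.8) and circle(E, 39.9); the below-CT intersection is P = (-71.0, -29.4). L is the foot of the tangent from P: L = (-42.8, -1.98).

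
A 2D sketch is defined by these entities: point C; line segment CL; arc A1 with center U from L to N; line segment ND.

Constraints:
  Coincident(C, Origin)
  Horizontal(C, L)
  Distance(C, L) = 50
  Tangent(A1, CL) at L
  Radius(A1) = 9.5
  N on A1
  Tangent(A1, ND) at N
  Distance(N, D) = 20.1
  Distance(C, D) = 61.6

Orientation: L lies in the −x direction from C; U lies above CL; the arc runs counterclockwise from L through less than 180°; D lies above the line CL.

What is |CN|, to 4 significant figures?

44.50

Checks: |CL| = 50.00 ✓; |UN| = 9.500 ✓; ∠(UN, ND) = 90.00° ✓; |ND| = 20.10 ✓; |CD| = 61.60 ✓.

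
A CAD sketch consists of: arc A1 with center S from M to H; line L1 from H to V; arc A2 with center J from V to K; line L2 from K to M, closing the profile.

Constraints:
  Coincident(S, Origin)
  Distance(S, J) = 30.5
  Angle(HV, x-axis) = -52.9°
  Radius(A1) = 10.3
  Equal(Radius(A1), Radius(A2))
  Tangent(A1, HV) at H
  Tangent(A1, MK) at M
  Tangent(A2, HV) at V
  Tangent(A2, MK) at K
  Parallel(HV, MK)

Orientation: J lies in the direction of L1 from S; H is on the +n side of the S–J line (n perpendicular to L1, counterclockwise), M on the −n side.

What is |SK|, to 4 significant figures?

32.19

Tangency of A1 to both parallel lines with radius 10.3 puts H and M at S ± 10.3·n: H = (8.215, 6.213), M = (-8.215, -6.213). Equal radii place V and K the same way about J: V = J + 10.3·n = (26.61, -18.11), K = J − 10.3·n = (10.18, -30.54). Then |SK| = |K − S| = 32.19.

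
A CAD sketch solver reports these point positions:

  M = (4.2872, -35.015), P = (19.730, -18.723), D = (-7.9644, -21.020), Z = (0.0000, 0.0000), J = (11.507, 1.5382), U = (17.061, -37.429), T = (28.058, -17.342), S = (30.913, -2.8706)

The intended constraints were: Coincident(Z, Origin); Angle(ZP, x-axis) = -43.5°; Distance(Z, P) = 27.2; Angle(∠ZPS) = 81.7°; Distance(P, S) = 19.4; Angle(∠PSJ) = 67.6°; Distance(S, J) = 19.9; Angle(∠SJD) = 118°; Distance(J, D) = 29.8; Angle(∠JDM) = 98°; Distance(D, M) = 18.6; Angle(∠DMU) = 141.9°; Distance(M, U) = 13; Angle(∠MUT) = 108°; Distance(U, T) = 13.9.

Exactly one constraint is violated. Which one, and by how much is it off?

Distance(U, T) = 13.9 — off by 9.00.

Z = (0.00, 0.00) ✓; ZP at -43.50° ✓; |ZP| = 27.20 ✓; ∠ZPS = 81.70° ✓; |PS| = 19.40 ✓; ∠PSJ = 67.60° ✓; |SJ| = 19.90 ✓; ∠SJD = 118.0° ✓; |JD| = 29.80 ✓; ∠JDM = 98.00° ✓; |DM| = 18.60 ✓; ∠DMU = 141.9° ✓; |MU| = 13.00 ✓; ∠MUT = 108.0° ✓; |UT| = 22.90 ✗.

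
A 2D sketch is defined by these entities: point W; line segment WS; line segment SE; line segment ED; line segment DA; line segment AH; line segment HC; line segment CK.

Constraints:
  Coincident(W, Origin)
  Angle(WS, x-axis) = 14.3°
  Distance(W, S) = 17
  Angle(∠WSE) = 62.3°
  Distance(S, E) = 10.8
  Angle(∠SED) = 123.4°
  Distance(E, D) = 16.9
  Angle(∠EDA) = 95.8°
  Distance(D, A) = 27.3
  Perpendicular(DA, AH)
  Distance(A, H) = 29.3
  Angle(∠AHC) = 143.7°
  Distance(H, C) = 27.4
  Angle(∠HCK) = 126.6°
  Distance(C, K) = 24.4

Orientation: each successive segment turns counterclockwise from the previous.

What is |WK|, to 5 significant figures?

50.290

W is at the origin; WS runs at 14.3° with length 17.0, so S = (16.473, 4.1990). ∠WSE = 62.3° gives SE at 132.00° from the x-axis; with |SE| = 10.8, E = (9.2467, 12.225). ∠SED = 123.4° gives ED at -171.40° from the x-axis; with |ED| = 16.9, D = (-7.4633, 9.6978). ∠EDA = 95.8° gives DA at -87.200° from the x-axis; with |DA| = 27.3, A = (-6.1297, -17.570). DA ⟂ AH, so AH runs at 2.8000°; with |AH| = 29.3, H = (23.135, -16.138). ∠AHC = 143.7° gives HC at 39.100° from the x-axis; with |HC| = 27.4, C = (44.399, 1.1422). ∠HCK = 126.6° gives CK at 92.500° from the x-axis; with |CK| = 24.4, K = (43.335, 25.519). Then |WK| = |K − W| = 50.290.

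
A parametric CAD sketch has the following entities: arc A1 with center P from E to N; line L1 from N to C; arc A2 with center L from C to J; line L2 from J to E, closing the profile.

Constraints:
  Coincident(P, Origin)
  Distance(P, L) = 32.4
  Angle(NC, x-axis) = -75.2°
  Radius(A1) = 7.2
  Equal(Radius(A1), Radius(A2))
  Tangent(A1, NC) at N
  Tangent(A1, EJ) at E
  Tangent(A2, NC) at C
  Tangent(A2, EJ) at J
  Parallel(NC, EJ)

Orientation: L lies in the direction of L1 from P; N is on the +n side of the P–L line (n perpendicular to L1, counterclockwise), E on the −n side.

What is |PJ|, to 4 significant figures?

33.19

The slot axis is L1's direction at -75.2°, so u = (cos -75.2°, sin -75.2°) = (0.2554, -0.9668) and n = (−sin -75.2°, cos -75.2°) = (0.9668, 0.2554). P is at the origin and L lies 32.4 along u from P, so L = 32.4·u = (8.276, -31.33). Tangency of A1 to both parallel lines with radius 7.2 puts N and E at P ± 7.2·n: N = (6.961, 1.839), E = (-6.961, -1.839). Equal radii place C and J the same way about L: C = L + 7.2·n = (15.24, -29.49), J = L − 7.2·n = (1.315, -33.16). Then |PJ| = |J − P| = 33.19.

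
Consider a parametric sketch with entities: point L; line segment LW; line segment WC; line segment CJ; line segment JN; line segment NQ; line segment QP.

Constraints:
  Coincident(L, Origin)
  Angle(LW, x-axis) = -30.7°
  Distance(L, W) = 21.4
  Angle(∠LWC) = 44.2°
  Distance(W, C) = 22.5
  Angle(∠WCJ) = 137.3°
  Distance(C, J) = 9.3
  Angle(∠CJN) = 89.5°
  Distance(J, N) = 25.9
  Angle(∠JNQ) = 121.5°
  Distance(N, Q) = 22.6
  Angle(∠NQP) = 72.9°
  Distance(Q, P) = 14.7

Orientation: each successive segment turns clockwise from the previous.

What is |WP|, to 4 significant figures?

8.456

∠JNQ = 121.5° gives NQ at 1.800° from the x-axis; with |NQ| = 22.6, Q = (23.83, 11.57). ∠NQP = 72.9° gives QP at -105.3° from the x-axis; with |QP| = 14.7, P = (19.95, -2.613). Then |WP| = |P − W| = 8.456.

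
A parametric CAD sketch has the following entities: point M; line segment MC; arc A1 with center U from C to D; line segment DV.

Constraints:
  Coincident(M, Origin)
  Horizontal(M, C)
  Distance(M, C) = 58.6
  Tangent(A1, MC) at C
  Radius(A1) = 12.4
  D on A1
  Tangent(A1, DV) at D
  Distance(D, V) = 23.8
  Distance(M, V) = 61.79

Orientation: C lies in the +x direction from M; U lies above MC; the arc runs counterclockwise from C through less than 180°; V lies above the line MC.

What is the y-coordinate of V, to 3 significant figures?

37.5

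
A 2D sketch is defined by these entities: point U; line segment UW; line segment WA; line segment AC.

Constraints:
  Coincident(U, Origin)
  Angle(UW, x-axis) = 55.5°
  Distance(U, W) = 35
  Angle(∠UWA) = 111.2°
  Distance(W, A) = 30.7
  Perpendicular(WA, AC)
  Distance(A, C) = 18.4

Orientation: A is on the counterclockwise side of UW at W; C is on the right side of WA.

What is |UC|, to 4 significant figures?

66.96

U is at the origin; UW runs at 55.5° with length 35.0, so W = 35.0·(cos 55.5°, sin 55.5°) = (19.82, 28.84). ∠UWA = 111.2°, so WA runs at 55.5° + (180° − 111.2°) = 124.3° from the x-axis; with |WA| = 30.7, A = W + 30.7·(cos 124.3°, sin 124.3°) = (2.524, 54.21). The perpendicularity gives AC at right angles to WA; with |AC| = 18.4 on the right of WA, C = A + 18.4·(0.8261, 0.5635) = (17.72, 64.57). Then |UC| = |C − U| = 66.96.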